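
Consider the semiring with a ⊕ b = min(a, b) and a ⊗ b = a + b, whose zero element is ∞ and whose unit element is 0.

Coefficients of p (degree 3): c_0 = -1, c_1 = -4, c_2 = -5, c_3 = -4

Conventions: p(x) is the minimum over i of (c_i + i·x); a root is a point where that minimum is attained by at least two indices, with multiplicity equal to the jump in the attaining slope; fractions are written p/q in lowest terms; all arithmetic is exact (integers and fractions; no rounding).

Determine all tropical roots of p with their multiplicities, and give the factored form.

hull edge (i=0, c=-1) to (i=1, c=-4): slope -3, span 1
hull edge (i=1, c=-4) to (i=2, c=-5): slope -1, span 1
hull edge (i=2, c=-5) to (i=3, c=-4): slope 1, span 1
Factored form: p(x) = -4 ⊗ (x ⊕ (-1)) ⊗ (x ⊕ 1) ⊗ (x ⊕ 3)
Answer: roots = -1 (mult 1), 1 (mult 1), 3 (mult 1)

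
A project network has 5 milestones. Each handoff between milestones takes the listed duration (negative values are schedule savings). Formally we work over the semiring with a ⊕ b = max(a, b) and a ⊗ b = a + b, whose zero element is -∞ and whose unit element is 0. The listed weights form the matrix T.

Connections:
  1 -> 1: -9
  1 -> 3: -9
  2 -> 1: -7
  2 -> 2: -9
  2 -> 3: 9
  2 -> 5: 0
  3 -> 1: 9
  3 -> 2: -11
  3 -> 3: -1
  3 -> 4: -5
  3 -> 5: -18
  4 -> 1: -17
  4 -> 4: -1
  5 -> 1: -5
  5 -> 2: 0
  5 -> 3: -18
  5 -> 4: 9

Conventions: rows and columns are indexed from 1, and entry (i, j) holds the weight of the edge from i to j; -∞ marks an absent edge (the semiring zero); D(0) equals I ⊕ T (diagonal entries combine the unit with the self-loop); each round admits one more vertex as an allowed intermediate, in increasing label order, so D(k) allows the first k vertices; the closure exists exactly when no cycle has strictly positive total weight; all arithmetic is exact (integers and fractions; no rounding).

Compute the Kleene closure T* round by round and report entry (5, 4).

D(0):
  [0, -∞, -9, -∞, -∞]
  [-7, 0, 9, -∞, 0]
  [9, -11, 0, -5, -18]
  [-17, -∞, -∞, 0, -∞]
  [-5, 0, -18, 9, 0]
D(1):
  [0, -∞, -9, -∞, -∞]
  [-7, 0, 9, -∞, 0]
  [9, -11, 0, -5, -18]
  [-17, -∞, -26, 0, -∞]
  [-5, 0, -14, 9, 0]
D(2):
  [0, -∞, -9, -∞, -∞]
  [-7, 0, 9, -∞, 0]
  [9, -11, 0, -5, -11]
  [-17, -∞, -26, 0, -∞]
  [-5, 0, 9, 9, 0]
D(3):
  [0, -20, -9, -14, -20]
  [18, 0, 9, 4, 0]
  [9, -11, 0, -5, -11]
  [-17, -37, -26, 0, -37]
  [18, 0, 9, 9, 0]
D(4):
  [0, -20, -9, -14, -20]
  [18, 0, 9, 4, 0]
  [9, -11, 0, -5, -11]
  [-17, -37, -26, 0, -37]
  [18, 0, 9, 9, 0]
D(5):
  [0, -20, -9, -11, -20]
  [18, 0, 9, 9, 0]
  [9, -11, 0, -2, -11]
  [-17, -37, -26, 0, -37]
  [18, 0, 9, 9, 0]
Answer: T*[5][4] = 9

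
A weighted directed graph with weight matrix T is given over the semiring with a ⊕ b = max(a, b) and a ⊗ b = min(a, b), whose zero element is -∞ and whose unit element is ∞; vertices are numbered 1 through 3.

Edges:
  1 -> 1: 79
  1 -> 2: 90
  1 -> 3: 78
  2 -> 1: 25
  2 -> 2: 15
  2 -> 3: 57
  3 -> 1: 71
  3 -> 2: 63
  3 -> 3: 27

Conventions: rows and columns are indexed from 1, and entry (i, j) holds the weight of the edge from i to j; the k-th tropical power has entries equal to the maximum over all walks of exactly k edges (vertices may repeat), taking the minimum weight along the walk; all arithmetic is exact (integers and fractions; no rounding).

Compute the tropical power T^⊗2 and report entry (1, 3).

T^⊗2:
  [79, 79, 78]
  [57, 57, 27]
  [71, 71, 71]
Key observation: the optimum is the walk 1->1->3, with weight 79 min 78 = 78.
Optimal value attained by: walk 1->1->3.
Answer: (T^⊗2)[1][3] = 78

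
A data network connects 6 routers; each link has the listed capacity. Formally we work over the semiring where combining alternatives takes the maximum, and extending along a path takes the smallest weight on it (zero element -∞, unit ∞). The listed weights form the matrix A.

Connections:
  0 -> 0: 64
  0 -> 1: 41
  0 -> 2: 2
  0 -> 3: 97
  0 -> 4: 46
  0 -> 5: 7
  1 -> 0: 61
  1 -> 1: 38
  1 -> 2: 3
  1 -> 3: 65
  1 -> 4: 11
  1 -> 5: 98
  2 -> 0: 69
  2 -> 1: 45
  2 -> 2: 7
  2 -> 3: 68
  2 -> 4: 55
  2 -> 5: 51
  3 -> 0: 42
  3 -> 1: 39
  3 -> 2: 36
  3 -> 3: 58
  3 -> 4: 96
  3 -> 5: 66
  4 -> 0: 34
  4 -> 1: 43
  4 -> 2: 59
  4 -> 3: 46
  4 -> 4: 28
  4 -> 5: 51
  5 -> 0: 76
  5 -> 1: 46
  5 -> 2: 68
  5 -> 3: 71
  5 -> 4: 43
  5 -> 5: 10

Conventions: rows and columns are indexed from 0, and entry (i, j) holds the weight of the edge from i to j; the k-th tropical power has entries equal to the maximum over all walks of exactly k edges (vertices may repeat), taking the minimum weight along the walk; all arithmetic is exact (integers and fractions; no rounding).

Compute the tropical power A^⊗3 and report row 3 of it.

A^⊗2:
  [64, 43, 46, 64, 96, 66]
  [76, 46, 68, 71, 65, 65]
  [64, 46, 55, 69, 68, 66]
  [66, 46, 66, 66, 58, 58]
  [59, 46, 51, 59, 55, 51]
  [68, 45, 43, 76, 71, 66]
A^⊗3:
  [66, 46, 66, 66, 64, 64]
  [68, 46, 65, 76, 71, 66]
  [66, 46, 66, 66, 69, 66]
  [66, 46, 58, 66, 66, 66]
  [59, 46, 55, 59, 59, 59]
  [66, 46, 66, 68, 76, 66]
Answer: row 3 of A^⊗3 = [66, 46, 58, 66, 66, 66]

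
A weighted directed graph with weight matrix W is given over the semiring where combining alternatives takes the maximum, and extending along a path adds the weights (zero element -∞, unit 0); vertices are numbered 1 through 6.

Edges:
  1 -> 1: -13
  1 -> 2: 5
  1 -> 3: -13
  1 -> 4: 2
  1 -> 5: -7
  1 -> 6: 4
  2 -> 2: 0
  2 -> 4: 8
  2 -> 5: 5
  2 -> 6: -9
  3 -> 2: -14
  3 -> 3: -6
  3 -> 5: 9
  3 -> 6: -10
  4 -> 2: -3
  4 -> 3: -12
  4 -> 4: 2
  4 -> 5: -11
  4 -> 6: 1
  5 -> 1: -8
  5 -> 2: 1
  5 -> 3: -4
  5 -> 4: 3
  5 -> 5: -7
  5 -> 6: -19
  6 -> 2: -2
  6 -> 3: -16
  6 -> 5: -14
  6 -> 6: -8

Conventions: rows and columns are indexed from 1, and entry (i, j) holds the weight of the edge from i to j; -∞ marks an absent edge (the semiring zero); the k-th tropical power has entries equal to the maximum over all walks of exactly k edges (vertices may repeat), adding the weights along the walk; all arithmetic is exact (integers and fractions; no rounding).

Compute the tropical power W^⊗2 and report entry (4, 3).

W^⊗2:
  [-15, 5, -10, 13, 10, 3]
  [-3, 6, 1, 10, 5, 9]
  [1, 10, 5, 12, 3, -10]
  [-19, -1, -10, 5, 2, 3]
  [-15, 1, -9, 9, 6, 4]
  [-22, -2, -18, 6, 3, -11]
Key observation: the optimum is the walk 4->4->3, with weight 2 + (-12) = -10.
Optimal value attained by: walk 4->4->3.
Answer: (W^⊗2)[4][3] = -10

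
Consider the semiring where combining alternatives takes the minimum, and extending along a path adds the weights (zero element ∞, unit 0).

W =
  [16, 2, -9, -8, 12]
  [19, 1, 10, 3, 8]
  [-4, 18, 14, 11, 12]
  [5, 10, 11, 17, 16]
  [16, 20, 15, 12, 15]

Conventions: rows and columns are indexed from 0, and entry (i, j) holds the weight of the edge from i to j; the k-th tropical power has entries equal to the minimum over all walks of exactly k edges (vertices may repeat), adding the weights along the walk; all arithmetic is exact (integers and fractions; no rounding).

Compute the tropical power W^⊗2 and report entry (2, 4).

W^⊗2:
  [-13, 2, 3, 2, 3]
  [6, 2, 10, 4, 9]
  [10, -2, -13, -12, 8]
  [7, 7, -4, -3, 17]
  [11, 18, 7, 8, 27]
Key observation: the optimum is the walk 2->0->4, with weight (-4) + 12 = 8.
Optimal value attained by: walk 2->0->4.
Answer: (W^⊗2)[2][4] = 8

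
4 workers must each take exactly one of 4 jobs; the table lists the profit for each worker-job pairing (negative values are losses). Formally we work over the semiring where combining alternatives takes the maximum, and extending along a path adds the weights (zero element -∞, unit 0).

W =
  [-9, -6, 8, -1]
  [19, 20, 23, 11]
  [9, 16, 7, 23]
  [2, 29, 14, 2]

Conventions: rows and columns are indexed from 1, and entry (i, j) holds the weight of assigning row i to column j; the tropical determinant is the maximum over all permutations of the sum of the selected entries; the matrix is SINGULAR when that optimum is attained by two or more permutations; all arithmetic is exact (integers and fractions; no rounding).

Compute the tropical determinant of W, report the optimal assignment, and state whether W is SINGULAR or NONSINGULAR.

σ = (1, 2, 3, 4): (-9) + 20 + 7 + 2 = 20
σ = (1, 2, 4, 3): (-9) + 20 + 23 + 14 = 48
σ = (1, 3, 2, 4): (-9) + 23 + 16 + 2 = 32
σ = (1, 3, 4, 2): (-9) + 23 + 23 + 29 = 66
σ = (1, 4, 2, 3): (-9) + 11 + 16 + 14 = 32
σ = (1, 4, 3, 2): (-9) + 11 + 7 + 29 = 38
σ = (2, 1, 3, 4): (-6) + 19 + 7 + 2 = 22
σ = (2, 1, 4, 3): (-6) + 19 + 23 + 14 = 50
σ = (2, 3, 1, 4): (-6) + 23 + 9 + 2 = 28
σ = (2, 3, 4, 1): (-6) + 23 + 23 + 2 = 42
σ = (2, 4, 1, 3): (-6) + 11 + 9 + 14 = 28
σ = (2, 4, 3, 1): (-6) + 11 + 7 + 2 = 14
σ = (3, 1, 2, 4): 8 + 19 + 16 + 2 = 45
σ = (3, 1, 4, 2): 8 + 19 + 23 + 29 = 79
σ = (3, 2, 1, 4): 8 + 20 + 9 + 2 = 39
σ = (3, 2, 4, 1): 8 + 20 + 23 + 2 = 53
σ = (3, 4, 1, 2): 8 + 11 + 9 + 29 = 57
σ = (3, 4, 2, 1): 8 + 11 + 16 + 2 = 37
σ = (4, 1, 2, 3): (-1) + 19 + 16 + 14 = 48
σ = (4, 1, 3, 2): (-1) + 19 + 7 + 29 = 54
σ = (4, 2, 1, 3): (-1) + 20 + 9 + 14 = 42
σ = (4, 2, 3, 1): (-1) + 20 + 7 + 2 = 28
σ = (4, 3, 1, 2): (-1) + 23 + 9 + 29 = 60
σ = (4, 3, 2, 1): (-1) + 23 + 16 + 2 = 40
Optimal value attained by: σ = (3, 1, 4, 2).
Answer: det⊕(W) = 79; verdict: NONSINGULAR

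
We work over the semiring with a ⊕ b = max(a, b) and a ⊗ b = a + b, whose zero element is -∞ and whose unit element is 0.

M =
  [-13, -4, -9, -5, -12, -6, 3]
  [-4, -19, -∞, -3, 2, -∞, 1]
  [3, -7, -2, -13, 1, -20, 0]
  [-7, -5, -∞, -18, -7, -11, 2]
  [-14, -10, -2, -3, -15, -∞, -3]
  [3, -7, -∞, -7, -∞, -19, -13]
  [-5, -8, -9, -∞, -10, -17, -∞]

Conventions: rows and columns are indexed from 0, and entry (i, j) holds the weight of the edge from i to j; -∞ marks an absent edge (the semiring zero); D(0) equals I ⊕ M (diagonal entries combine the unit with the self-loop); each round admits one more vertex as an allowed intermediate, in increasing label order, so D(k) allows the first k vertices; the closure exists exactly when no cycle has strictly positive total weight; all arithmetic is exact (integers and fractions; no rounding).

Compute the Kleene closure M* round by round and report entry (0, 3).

D(0):
  [0, -4, -9, -5, -12, -6, 3]
  [-4, 0, -∞, -3, 2, -∞, 1]
  [3, -7, 0, -13, 1, -20, 0]
  [-7, -5, -∞, 0, -7, -11, 2]
  [-14, -10, -2, -3, 0, -∞, -3]
  [3, -7, -∞, -7, -∞, 0, -13]
  [-5, -8, -9, -∞, -10, -17, 0]
D(1):
  [0, -4, -9, -5, -12, -6, 3]
  [-4, 0, -13, -3, 2, -10, 1]
  [3, -1, 0, -2, 1, -3, 6]
  [-7, -5, -16, 0, -7, -11, 2]
  [-14, -10, -2, -3, 0, -20, -3]
  [3, -1, -6, -2, -9, 0, 6]
  [-5, -8, -9, -10, -10, -11, 0]
D(2):
  [0, -4, -9, -5, -2, -6, 3]
  [-4, 0, -13, -3, 2, -10, 1]
  [3, -1, 0, -2, 1, -3, 6]
  [-7, -5, -16, 0, -3, -11, 2]
  [-14, -10, -2, -3, 0, -20, -3]
  [3, -1, -6, -2, 1, 0, 6]
  [-5, -8, -9, -10, -6, -11, 0]
D(3):
  [0, -4, -9, -5, -2, -6, 3]
  [-4, 0, -13, -3, 2, -10, 1]
  [3, -1, 0, -2, 1, -3, 6]
  [-7, -5, -16, 0, -3, -11, 2]
  [1, -3, -2, -3, 0, -5, 4]
  [3, -1, -6, -2, 1, 0, 6]
  [-5, -8, -9, -10, -6, -11, 0]
D(4):
  [0, -4, -9, -5, -2, -6, 3]
  [-4, 0, -13, -3, 2, -10, 1]
  [3, -1, 0, -2, 1, -3, 6]
  [-7, -5, -16, 0, -3, -11, 2]
  [1, -3, -2, -3, 0, -5, 4]
  [3, -1, -6, -2, 1, 0, 6]
  [-5, -8, -9, -10, -6, -11, 0]
D(5):
  [0, -4, -4, -5, -2, -6, 3]
  [3, 0, 0, -1, 2, -3, 6]
  [3, -1, 0, -2, 1, -3, 6]
  [-2, -5, -5, 0, -3, -8, 2]
  [1, -3, -2, -3, 0, -5, 4]
  [3, -1, -1, -2, 1, 0, 6]
  [-5, -8, -8, -9, -6, -11, 0]
D(6):
  [0, -4, -4, -5, -2, -6, 3]
  [3, 0, 0, -1, 2, -3, 6]
  [3, -1, 0, -2, 1, -3, 6]
  [-2, -5, -5, 0, -3, -8, 2]
  [1, -3, -2, -3, 0, -5, 4]
  [3, -1, -1, -2, 1, 0, 6]
  [-5, -8, -8, -9, -6, -11, 0]
D(7):
  [0, -4, -4, -5, -2, -6, 3]
  [3, 0, 0, -1, 2, -3, 6]
  [3, -1, 0, -2, 1, -3, 6]
  [-2, -5, -5, 0, -3, -8, 2]
  [1, -3, -2, -3, 0, -5, 4]
  [3, -1, -1, -2, 1, 0, 6]
  [-5, -8, -8, -9, -6, -11, 0]
Answer: M*[0][3] = -5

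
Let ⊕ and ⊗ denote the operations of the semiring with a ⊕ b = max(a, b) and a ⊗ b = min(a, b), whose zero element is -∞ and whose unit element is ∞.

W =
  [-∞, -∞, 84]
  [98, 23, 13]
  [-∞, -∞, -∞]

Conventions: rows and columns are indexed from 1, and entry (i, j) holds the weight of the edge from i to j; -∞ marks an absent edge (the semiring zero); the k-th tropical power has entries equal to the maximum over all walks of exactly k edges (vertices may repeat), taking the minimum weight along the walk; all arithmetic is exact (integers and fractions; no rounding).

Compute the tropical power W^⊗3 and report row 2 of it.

W^⊗2:
  [-∞, -∞, -∞]
  [23, 23, 84]
  [-∞, -∞, -∞]
W^⊗3:
  [-∞, -∞, -∞]
  [23, 23, 23]
  [-∞, -∞, -∞]
Answer: row 2 of W^⊗3 = [23, 23, 23]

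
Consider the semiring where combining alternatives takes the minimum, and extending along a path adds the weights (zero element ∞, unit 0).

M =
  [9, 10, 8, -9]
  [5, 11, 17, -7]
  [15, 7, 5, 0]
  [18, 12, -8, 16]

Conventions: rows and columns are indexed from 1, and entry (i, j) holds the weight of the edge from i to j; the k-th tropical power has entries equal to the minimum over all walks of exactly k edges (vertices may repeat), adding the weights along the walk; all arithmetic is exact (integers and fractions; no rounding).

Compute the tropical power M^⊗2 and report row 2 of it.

M^⊗2:
  [9, 3, -17, 0]
  [11, 5, -15, -4]
  [12, 12, -8, 0]
  [7, -1, -3, -8]
Answer: row 2 of M^⊗2 = [11, 5, -15, -4]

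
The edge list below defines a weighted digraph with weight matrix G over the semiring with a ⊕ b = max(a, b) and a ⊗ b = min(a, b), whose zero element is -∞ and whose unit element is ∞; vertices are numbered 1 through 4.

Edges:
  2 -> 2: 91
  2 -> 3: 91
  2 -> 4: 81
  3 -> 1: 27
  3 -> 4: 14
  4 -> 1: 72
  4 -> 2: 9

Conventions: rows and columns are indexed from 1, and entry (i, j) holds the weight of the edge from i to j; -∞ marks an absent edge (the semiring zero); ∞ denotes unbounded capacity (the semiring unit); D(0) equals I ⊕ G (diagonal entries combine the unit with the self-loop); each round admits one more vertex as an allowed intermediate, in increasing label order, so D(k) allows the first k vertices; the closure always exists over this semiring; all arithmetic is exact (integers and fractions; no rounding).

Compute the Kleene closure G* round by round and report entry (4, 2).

D(0):
  [∞, -∞, -∞, -∞]
  [-∞, ∞, 91, 81]
  [27, -∞, ∞, 14]
  [72, 9, -∞, ∞]
D(1):
  [∞, -∞, -∞, -∞]
  [-∞, ∞, 91, 81]
  [27, -∞, ∞, 14]
  [72, 9, -∞, ∞]
D(2):
  [∞, -∞, -∞, -∞]
  [-∞, ∞, 91, 81]
  [27, -∞, ∞, 14]
  [72, 9, 9, ∞]
D(3):
  [∞, -∞, -∞, -∞]
  [27, ∞, 91, 81]
  [27, -∞, ∞, 14]
  [72, 9, 9, ∞]
D(4):
  [∞, -∞, -∞, -∞]
  [72, ∞, 91, 81]
  [27, 9, ∞, 14]
  [72, 9, 9, ∞]
Answer: G*[4][2] = 9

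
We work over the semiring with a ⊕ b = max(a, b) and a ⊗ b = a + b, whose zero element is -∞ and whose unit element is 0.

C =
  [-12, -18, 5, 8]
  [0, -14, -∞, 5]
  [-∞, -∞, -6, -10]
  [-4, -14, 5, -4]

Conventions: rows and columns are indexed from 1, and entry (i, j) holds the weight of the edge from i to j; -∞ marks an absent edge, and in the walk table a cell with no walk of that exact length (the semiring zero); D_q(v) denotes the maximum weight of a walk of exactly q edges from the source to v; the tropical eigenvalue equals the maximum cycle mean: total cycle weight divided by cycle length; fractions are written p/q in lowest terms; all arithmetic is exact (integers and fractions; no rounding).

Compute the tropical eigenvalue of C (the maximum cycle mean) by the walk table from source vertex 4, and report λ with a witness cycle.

q=0: [-∞, -∞, -∞, 0]
q=1: [-4, -14, 5, -4]
q=2: [-8, -18, 1, 4]
q=3: [0, -10, 9, 0]
q=4: [-4, -14, 5, 8]
Optimal cycle mean attained by: cycle 1->4->1, total 8 + (-4), length 2.
Answer: λ = 2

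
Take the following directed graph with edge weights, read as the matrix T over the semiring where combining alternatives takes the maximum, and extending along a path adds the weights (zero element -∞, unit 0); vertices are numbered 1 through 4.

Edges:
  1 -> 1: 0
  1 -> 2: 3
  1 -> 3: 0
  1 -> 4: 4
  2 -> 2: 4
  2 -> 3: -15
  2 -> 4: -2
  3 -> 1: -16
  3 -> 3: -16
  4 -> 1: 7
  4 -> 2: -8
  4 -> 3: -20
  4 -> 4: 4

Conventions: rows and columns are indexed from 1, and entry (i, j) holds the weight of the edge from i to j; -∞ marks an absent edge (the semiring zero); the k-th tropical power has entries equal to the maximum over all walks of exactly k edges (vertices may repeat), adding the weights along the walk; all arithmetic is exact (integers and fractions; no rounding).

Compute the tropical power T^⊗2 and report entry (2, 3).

T^⊗2:
  [11, 7, 0, 8]
  [5, 8, -11, 2]
  [-16, -13, -16, -12]
  [11, 10, 7, 11]
Key observation: the optimum is the walk 2->2->3, with weight 4 + (-15) = -11.
Optimal value attained by: walk 2->2->3.
Answer: (T^⊗2)[2][3] = -11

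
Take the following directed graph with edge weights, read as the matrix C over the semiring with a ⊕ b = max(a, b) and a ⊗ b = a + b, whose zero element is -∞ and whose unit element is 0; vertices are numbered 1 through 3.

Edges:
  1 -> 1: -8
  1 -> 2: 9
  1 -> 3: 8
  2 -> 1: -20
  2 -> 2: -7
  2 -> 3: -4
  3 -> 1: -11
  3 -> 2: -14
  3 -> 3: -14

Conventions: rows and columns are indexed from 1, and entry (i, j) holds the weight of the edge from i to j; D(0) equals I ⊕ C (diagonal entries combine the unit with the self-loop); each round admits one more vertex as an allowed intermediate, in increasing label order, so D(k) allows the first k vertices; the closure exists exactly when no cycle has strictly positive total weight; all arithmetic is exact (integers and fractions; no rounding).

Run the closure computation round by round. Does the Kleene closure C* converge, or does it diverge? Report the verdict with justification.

D(0):
  [0, 9, 8]
  [-20, 0, -4]
  [-11, -14, 0]
D(1):
  [0, 9, 8]
  [-20, 0, -4]
  [-11, -2, 0]
D(2):
  [0, 9, 8]
  [-20, 0, -4]
  [-11, -2, 0]
D(3):
  [0, 9, 8]
  [-15, 0, -4]
  [-11, -2, 0]
Key observation: every diagonal entry stays at the unit through all rounds, so no improving cycle exists.
Answer: CONVERGES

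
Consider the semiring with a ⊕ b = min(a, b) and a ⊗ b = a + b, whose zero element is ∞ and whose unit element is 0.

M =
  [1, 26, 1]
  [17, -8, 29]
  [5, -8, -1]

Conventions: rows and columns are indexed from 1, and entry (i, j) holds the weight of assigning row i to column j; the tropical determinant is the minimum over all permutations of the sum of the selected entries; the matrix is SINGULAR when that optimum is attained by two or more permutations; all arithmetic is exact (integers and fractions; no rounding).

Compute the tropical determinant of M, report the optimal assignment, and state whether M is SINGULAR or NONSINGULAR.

σ = (1, 2, 3): 1 + (-8) + (-1) = -8
σ = (1, 3, 2): 1 + 29 + (-8) = 22
σ = (2, 1, 3): 26 + 17 + (-1) = 42
σ = (2, 3, 1): 26 + 29 + 5 = 60
σ = (3, 1, 2): 1 + 17 + (-8) = 10
σ = (3, 2, 1): 1 + (-8) + 5 = -2
Optimal value attained by: σ = (1, 2, 3).
Answer: det⊕(M) = -8; verdict: NONSINGULAR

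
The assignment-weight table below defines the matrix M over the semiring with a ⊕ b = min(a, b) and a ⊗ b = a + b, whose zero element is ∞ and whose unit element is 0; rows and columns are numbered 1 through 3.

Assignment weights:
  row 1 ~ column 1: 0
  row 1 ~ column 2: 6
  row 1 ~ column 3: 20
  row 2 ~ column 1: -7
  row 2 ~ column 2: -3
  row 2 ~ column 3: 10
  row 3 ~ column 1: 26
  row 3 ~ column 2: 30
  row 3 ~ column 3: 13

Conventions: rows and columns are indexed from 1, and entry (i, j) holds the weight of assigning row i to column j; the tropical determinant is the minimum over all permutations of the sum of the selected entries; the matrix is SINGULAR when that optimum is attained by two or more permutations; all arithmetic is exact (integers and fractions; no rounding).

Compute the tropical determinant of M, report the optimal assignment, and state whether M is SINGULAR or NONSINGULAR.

σ = (1, 2, 3): 0 + (-3) + 13 = 10
σ = (1, 3, 2): 0 + 10 + 30 = 40
σ = (2, 1, 3): 6 + (-7) + 13 = 12
σ = (2, 3, 1): 6 + 10 + 26 = 42
σ = (3, 1, 2): 20 + (-7) + 30 = 43
σ = (3, 2, 1): 20 + (-3) + 26 = 43
Optimal value attained by: σ = (1, 2, 3).
Answer: det⊕(M) = 10; verdict: NONSINGULAR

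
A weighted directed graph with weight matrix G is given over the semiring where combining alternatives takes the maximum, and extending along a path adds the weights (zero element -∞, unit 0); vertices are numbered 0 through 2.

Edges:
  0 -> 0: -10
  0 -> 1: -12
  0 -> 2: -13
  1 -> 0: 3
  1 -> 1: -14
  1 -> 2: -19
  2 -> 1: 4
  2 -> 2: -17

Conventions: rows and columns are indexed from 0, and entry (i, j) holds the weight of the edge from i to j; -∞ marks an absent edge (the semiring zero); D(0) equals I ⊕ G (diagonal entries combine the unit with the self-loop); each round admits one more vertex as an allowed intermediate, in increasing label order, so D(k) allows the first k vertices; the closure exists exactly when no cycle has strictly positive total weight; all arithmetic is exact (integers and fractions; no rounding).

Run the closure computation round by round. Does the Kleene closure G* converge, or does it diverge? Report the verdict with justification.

D(0):
  [0, -12, -13]
  [3, 0, -19]
  [-∞, 4, 0]
D(1):
  [0, -12, -13]
  [3, 0, -10]
  [-∞, 4, 0]
D(2):
  [0, -12, -13]
  [3, 0, -10]
  [7, 4, 0]
D(3):
  [0, -9, -13]
  [3, 0, -10]
  [7, 4, 0]
Key observation: every diagonal entry stays at the unit through all rounds, so no improving cycle exists.
Answer: CONVERGES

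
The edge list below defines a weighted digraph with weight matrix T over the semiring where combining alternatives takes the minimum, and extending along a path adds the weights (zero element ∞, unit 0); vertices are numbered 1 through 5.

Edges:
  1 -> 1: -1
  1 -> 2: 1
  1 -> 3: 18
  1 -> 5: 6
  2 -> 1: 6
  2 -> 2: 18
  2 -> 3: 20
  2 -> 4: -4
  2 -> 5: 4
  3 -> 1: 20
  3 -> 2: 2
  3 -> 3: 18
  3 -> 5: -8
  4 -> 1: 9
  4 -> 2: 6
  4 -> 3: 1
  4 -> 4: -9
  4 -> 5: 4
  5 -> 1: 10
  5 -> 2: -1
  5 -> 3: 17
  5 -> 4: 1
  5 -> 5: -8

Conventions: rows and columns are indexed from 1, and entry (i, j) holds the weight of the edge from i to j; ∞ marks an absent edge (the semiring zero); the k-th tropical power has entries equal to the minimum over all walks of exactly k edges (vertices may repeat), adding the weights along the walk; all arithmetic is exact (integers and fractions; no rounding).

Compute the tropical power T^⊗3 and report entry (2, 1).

T^⊗2:
  [-2, 0, 17, -3, -2]
  [5, 2, -3, -13, -4]
  [2, -9, 9, -7, -16]
  [0, -3, -8, -18, -7]
  [2, -9, 2, -8, -16]
T^⊗3:
  [-3, -3, -2, -12, -10]
  [-4, -7, -12, -22, -12]
  [-6, -17, -6, -16, -24]
  [-9, -12, -17, -27, -16]
  [-6, -17, -7, -17, -24]
Key observation: the optimum is the walk 2->4->4->1, with weight (-4) + (-9) + 9 = -4.
Optimal value attained by: walk 2->4->4->1.
Answer: (T^⊗3)[2][1] = -4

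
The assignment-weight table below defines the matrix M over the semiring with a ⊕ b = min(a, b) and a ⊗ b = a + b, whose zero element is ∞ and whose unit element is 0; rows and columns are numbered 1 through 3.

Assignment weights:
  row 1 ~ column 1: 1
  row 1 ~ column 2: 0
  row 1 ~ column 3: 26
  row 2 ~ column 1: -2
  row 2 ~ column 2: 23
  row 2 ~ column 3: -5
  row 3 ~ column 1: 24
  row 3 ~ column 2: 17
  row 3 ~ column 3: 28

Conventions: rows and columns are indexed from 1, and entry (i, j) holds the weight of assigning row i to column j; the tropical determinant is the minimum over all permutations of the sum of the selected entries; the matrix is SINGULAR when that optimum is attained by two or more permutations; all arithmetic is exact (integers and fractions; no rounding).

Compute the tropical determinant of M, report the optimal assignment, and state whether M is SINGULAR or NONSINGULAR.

σ = (1, 2, 3): 1 + 23 + 28 = 52
σ = (1, 3, 2): 1 + (-5) + 17 = 13
σ = (2, 1, 3): 0 + (-2) + 28 = 26
σ = (2, 3, 1): 0 + (-5) + 24 = 19
σ = (3, 1, 2): 26 + (-2) + 17 = 41
σ = (3, 2, 1): 26 + 23 + 24 = 73
Optimal value attained by: σ = (1, 3, 2).
Answer: det⊕(M) = 13; verdict: NONSINGULAR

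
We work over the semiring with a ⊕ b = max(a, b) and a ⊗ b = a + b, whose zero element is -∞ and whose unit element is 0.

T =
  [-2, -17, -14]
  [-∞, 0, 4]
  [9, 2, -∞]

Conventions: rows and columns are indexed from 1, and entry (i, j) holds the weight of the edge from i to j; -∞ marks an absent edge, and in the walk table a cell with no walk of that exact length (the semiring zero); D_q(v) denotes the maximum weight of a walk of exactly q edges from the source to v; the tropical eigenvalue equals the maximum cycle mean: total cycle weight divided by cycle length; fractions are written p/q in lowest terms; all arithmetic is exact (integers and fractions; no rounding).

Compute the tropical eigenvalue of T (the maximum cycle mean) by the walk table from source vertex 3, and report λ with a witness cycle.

q=0: [-∞, -∞, 0]
q=1: [9, 2, -∞]
q=2: [7, 2, 6]
q=3: [15, 8, 6]
Optimal cycle mean attained by: cycle 2->3->2, total 4 + 2, length 2.
Answer: λ = 3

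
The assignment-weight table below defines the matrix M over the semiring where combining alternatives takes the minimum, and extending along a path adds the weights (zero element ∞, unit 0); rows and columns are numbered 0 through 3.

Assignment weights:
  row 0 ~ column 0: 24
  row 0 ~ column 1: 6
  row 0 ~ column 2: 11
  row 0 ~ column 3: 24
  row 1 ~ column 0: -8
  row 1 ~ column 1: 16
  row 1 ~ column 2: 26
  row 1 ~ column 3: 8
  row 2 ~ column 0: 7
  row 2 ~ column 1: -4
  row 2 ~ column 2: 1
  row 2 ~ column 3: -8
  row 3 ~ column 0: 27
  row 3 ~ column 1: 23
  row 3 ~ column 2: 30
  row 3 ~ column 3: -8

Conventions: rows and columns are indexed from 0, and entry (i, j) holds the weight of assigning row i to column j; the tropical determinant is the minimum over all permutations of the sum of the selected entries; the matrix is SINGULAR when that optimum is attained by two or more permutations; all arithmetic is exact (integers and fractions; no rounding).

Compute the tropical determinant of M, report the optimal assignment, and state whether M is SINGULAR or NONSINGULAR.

σ = (0, 1, 2, 3): 24 + 16 + 1 + (-8) = 33
σ = (0, 1, 3, 2): 24 + 16 + (-8) + 30 = 62
σ = (0, 2, 1, 3): 24 + 26 + (-4) + (-8) = 38
σ = (0, 2, 3, 1): 24 + 26 + (-8) + 23 = 65
σ = (0, 3, 1, 2): 24 + 8 + (-4) + 30 = 58
σ = (0, 3, 2, 1): 24 + 8 + 1 + 23 = 56
σ = (1, 0, 2, 3): 6 + (-8) + 1 + (-8) = -9
σ = (1, 0, 3, 2): 6 + (-8) + (-8) + 30 = 20
σ = (1, 2, 0, 3): 6 + 26 + 7 + (-8) = 31
σ = (1, 2, 3, 0): 6 + 26 + (-8) + 27 = 51
σ = (1, 3, 0, 2): 6 + 8 + 7 + 30 = 51
σ = (1, 3, 2, 0): 6 + 8 + 1 + 27 = 42
σ = (2, 0, 1, 3): 11 + (-8) + (-4) + (-8) = -9
σ = (2, 0, 3, 1): 11 + (-8) + (-8) + 23 = 18
σ = (2, 1, 0, 3): 11 + 16 + 7 + (-8) = 26
σ = (2, 1, 3, 0): 11 + 16 + (-8) + 27 = 46
σ = (2, 3, 0, 1): 11 + 8 + 7 + 23 = 49
σ = (2, 3, 1, 0): 11 + 8 + (-4) + 27 = 42
σ = (3, 0, 1, 2): 24 + (-8) + (-4) + 30 = 42
σ = (3, 0, 2, 1): 24 + (-8) + 1 + 23 = 40
σ = (3, 1, 0, 2): 24 + 16 + 7 + 30 = 77
σ = (3, 1, 2, 0): 24 + 16 + 1 + 27 = 68
σ = (3, 2, 0, 1): 24 + 26 + 7 + 23 = 80
σ = (3, 2, 1, 0): 24 + 26 + (-4) + 27 = 73
Optimal value attained by: σ = (1, 0, 2, 3).
Answer: det⊕(M) = -9; verdict: SINGULAR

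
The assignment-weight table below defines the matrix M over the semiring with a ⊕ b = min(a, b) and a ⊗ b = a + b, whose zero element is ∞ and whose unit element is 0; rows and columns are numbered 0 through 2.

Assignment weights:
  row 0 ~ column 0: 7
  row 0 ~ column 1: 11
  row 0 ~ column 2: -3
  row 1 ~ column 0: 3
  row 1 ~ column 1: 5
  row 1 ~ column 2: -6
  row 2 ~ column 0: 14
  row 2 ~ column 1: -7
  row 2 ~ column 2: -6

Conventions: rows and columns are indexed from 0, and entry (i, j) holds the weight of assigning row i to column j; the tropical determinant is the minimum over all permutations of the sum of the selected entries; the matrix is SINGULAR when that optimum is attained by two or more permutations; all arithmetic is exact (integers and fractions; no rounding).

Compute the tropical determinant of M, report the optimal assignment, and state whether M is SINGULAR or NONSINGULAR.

σ = (0, 1, 2): 7 + 5 + (-6) = 6
σ = (0, 2, 1): 7 + (-6) + (-7) = -6
σ = (1, 0, 2): 11 + 3 + (-6) = 8
σ = (1, 2, 0): 11 + (-6) + 14 = 19
σ = (2, 0, 1): (-3) + 3 + (-7) = -7
σ = (2, 1, 0): (-3) + 5 + 14 = 16
Optimal value attained by: σ = (2, 0, 1).
Answer: det⊕(M) = -7; verdict: NONSINGULAR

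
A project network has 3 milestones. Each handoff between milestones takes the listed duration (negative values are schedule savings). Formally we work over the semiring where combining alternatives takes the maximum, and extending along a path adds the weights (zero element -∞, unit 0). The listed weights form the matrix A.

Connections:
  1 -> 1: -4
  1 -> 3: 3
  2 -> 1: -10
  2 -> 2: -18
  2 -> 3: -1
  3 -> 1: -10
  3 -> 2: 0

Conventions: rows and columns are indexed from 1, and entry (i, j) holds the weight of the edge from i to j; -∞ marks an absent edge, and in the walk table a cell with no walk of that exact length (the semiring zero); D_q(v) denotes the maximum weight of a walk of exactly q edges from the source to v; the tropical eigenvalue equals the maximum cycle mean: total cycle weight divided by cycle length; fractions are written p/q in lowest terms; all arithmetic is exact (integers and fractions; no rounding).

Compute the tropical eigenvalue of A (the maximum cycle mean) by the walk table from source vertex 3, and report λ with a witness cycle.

q=0: [-∞, -∞, 0]
q=1: [-10, 0, -∞]
q=2: [-10, -18, -1]
q=3: [-11, -1, -7]
Optimal cycle mean attained by: cycle 2->3->2, total (-1) + 0, length 2.
Answer: λ = -1/2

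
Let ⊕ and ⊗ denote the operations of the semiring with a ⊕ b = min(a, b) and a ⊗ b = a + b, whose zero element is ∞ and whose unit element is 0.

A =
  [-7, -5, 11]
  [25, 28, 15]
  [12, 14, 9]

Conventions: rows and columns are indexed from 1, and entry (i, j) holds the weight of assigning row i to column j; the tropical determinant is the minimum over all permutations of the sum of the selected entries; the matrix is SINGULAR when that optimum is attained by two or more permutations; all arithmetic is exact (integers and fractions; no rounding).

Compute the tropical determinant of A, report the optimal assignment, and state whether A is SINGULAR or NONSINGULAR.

σ = (1, 2, 3): (-7) + 28 + 9 = 30
σ = (1, 3, 2): (-7) + 15 + 14 = 22
σ = (2, 1, 3): (-5) + 25 + 9 = 29
σ = (2, 3, 1): (-5) + 15 + 12 = 22
σ = (3, 1, 2): 11 + 25 + 14 = 50
σ = (3, 2, 1): 11 + 28 + 12 = 51
Optimal value attained by: σ = (1, 3, 2).
Answer: det⊕(A) = 22; verdict: SINGULAR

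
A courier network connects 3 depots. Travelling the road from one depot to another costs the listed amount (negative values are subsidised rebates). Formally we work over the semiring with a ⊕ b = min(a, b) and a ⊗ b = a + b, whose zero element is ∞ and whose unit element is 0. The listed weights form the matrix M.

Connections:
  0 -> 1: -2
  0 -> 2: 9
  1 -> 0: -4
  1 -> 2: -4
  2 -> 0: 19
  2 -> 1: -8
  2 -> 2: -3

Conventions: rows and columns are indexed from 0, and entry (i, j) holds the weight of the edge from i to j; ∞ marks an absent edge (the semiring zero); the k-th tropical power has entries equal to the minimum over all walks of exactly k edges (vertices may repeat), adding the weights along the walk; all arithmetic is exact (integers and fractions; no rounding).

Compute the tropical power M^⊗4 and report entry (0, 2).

M^⊗2:
  [-6, 1, -6]
  [15, -12, -7]
  [-12, -11, -12]
M^⊗3:
  [-3, -14, -9]
  [-16, -15, -16]
  [-15, -20, -15]
M^⊗4:
  [-18, -17, -18]
  [-19, -24, -19]
  [-24, -23, -24]
Key observation: the optimum is the walk 0->1->2->1->2, with weight (-2) + (-4) + (-8) + (-4) = -18.
Optimal value attained by: walk 0->1->2->1->2.
Answer: (M^⊗4)[0][2] = -18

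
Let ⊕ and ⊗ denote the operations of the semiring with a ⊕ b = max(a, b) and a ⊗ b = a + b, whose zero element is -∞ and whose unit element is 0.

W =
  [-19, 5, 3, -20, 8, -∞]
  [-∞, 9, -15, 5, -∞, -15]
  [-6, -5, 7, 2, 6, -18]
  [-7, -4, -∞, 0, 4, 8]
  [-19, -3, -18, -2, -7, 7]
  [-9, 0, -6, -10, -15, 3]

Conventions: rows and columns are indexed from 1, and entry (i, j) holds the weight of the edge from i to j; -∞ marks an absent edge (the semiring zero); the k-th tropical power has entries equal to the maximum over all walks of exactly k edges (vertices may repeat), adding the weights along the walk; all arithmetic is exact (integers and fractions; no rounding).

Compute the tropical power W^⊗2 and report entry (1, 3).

W^⊗2:
  [-3, 14, 10, 10, 9, 15]
  [-2, 18, -6, 14, 9, 13]
  [1, 4, 14, 9, 13, 13]
  [-1, 8, 2, 2, 4, 11]
  [-2, 7, 1, 2, 2, 10]
  [-6, 9, 1, 5, 0, 6]
Key observation: the optimum is the walk 1->3->3, with weight 3 + 7 = 10.
Optimal value attained by: walk 1->3->3.
Answer: (W^⊗2)[1][3] = 10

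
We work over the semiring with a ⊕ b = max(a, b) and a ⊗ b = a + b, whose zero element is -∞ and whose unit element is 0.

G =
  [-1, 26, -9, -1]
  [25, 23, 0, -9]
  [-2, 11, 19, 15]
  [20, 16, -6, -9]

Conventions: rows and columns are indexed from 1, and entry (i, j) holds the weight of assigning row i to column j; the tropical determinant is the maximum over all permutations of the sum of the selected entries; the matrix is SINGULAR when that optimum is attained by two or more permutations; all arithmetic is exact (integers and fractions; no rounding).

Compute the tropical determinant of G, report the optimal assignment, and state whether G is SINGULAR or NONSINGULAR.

σ = (1, 2, 3, 4): (-1) + 23 + 19 + (-9) = 32
σ = (1, 2, 4, 3): (-1) + 23 + 15 + (-6) = 31
σ = (1, 3, 2, 4): (-1) + 0 + 11 + (-9) = 1
σ = (1, 3, 4, 2): (-1) + 0 + 15 + 16 = 30
σ = (1, 4, 2, 3): (-1) + (-9) + 11 + (-6) = -5
σ = (1, 4, 3, 2): (-1) + (-9) + 19 + 16 = 25
σ = (2, 1, 3, 4): 26 + 25 + 19 + (-9) = 61
σ = (2, 1, 4, 3): 26 + 25 + 15 + (-6) = 60
σ = (2, 3, 1, 4): 26 + 0 + (-2) + (-9) = 15
σ = (2, 3, 4, 1): 26 + 0 + 15 + 20 = 61
σ = (2, 4, 1, 3): 26 + (-9) + (-2) + (-6) = 9
σ = (2, 4, 3, 1): 26 + (-9) + 19 + 20 = 56
σ = (3, 1, 2, 4): (-9) + 25 + 11 + (-9) = 18
σ = (3, 1, 4, 2): (-9) + 25 + 15 + 16 = 47
σ = (3, 2, 1, 4): (-9) + 23 + (-2) + (-9) = 3
σ = (3, 2, 4, 1): (-9) + 23 + 15 + 20 = 49
σ = (3, 4, 1, 2): (-9) + (-9) + (-2) + 16 = -4
σ = (3, 4, 2, 1): (-9) + (-9) + 11 + 20 = 13
σ = (4, 1, 2, 3): (-1) + 25 + 11 + (-6) = 29
σ = (4, 1, 3, 2): (-1) + 25 + 19 + 16 = 59
σ = (4, 2, 1, 3): (-1) + 23 + (-2) + (-6) = 14
σ = (4, 2, 3, 1): (-1) + 23 + 19 + 20 = 61
σ = (4, 3, 1, 2): (-1) + 0 + (-2) + 16 = 13
σ = (4, 3, 2, 1): (-1) + 0 + 11 + 20 = 30
Optimal value attained by: σ = (2, 1, 3, 4).
Answer: det⊕(G) = 61; verdict: SINGULAR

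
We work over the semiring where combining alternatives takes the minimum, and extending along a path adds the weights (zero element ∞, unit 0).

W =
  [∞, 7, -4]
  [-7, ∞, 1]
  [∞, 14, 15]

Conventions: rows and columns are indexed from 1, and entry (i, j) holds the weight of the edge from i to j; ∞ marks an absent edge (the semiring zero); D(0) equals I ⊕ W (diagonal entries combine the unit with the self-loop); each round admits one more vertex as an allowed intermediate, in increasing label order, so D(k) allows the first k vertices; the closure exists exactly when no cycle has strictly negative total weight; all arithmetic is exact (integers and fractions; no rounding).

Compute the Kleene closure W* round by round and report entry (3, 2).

D(0):
  [0, 7, -4]
  [-7, 0, 1]
  [∞, 14, 0]
D(1):
  [0, 7, -4]
  [-7, 0, -11]
  [∞, 14, 0]
D(2):
  [0, 7, -4]
  [-7, 0, -11]
  [7, 14, 0]
D(3):
  [0, 7, -4]
  [-7, 0, -11]
  [7, 14, 0]
Answer: W*[3][2] = 14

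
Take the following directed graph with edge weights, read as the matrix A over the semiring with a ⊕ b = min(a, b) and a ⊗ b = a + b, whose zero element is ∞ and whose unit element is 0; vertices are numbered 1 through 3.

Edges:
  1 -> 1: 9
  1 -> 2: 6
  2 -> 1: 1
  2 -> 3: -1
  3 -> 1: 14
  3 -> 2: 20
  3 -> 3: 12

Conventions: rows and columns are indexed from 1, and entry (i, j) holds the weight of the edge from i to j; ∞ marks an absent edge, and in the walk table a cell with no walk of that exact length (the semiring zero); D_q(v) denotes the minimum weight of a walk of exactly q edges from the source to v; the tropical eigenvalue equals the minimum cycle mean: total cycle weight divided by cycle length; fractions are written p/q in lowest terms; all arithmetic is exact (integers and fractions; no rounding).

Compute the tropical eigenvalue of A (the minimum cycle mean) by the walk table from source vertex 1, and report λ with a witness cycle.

q=0: [0, ∞, ∞]
q=1: [9, 6, ∞]
q=2: [7, 15, 5]
q=3: [16, 13, 14]
Optimal cycle mean attained by: cycle 1->2->1, total 6 + 1, length 2.
Answer: λ = 7/2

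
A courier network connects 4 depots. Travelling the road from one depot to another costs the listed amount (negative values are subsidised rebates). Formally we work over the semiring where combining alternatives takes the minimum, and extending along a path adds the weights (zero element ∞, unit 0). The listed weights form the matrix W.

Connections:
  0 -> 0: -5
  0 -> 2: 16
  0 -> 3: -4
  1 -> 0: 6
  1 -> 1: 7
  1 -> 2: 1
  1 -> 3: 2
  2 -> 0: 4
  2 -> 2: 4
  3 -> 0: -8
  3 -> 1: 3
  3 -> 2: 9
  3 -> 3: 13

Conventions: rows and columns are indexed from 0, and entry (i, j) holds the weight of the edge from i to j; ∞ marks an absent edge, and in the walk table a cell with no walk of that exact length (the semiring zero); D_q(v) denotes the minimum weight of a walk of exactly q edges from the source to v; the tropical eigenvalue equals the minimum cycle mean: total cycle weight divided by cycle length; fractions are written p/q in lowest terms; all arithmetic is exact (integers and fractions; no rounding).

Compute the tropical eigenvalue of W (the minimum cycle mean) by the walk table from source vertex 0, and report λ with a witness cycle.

q=0: [0, ∞, ∞, ∞]
q=1: [-5, ∞, 16, -4]
q=2: [-12, -1, 5, -9]
q=3: [-17, -6, 0, -16]
q=4: [-24, -13, -7, -21]
Optimal cycle mean attained by: cycle 0->3->0, total (-4) + (-8), length 2.
Answer: λ = -6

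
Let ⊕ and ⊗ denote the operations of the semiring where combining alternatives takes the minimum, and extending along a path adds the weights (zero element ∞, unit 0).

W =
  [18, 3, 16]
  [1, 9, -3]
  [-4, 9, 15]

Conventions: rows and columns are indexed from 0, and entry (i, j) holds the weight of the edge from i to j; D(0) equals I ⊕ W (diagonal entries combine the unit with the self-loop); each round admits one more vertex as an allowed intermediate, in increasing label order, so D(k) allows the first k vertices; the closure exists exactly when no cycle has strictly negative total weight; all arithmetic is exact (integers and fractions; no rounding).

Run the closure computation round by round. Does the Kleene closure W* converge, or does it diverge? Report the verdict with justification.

D(0):
  [0, 3, 16]
  [1, 0, -3]
  [-4, 9, 0]
D(1):
  [0, 3, 16]
  [1, 0, -3]
  [-4, -1, 0]
Detection: at round 2, diagonal entry (2, 2) turns strictly negative.
Key observation: the cycle 2->0->1->2 has total weight (-4) + 3 + (-3), which is strictly negative.
Answer: DIVERGES — negative cycle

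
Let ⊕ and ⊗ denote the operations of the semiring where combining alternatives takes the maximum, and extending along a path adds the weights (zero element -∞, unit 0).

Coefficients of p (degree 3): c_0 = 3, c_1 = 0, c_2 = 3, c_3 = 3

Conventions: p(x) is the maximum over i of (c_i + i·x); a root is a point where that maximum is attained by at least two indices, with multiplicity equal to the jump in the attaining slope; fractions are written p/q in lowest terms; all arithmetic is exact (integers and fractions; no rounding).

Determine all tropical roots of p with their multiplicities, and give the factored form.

hull edge (i=0, c=3) to (i=3, c=3): slope 0, span 3
Factored form: p(x) = 3 ⊗ (x ⊕ 0) ⊗ (x ⊕ 0) ⊗ (x ⊕ 0)
Answer: roots = 0 (mult 3)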